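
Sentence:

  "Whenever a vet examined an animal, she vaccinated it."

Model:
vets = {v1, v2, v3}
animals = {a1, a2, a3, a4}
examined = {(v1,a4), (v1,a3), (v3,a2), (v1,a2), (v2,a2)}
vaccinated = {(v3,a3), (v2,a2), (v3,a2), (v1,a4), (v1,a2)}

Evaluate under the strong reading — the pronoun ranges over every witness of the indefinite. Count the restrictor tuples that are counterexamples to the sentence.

1

"it" takes "an animal" as antecedent — a donkey pronoun bound across the clause boundary.
Strong reading: for every (v,a) with examined(v,a), vaccinated(v,a).
Restrictor pairs: (v1,a2) ✓  (v1,a3) ✗  (v1,a4) ✓  (v2,a2) ✓  (v3,a2) ✓
Counterexamples (restrictor pairs failing the scope): 1.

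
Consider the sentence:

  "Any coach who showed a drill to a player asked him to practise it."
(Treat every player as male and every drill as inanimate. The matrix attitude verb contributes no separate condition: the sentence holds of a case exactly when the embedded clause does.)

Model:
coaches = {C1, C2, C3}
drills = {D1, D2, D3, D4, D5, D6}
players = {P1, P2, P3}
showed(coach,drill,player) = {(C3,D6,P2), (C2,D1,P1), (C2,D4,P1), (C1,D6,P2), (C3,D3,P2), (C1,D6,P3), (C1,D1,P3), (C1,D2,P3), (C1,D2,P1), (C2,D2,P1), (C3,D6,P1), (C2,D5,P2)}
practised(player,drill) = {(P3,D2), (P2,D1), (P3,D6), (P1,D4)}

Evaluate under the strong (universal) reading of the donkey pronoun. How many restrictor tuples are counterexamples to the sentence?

"him" takes "a player" as antecedent and "it" takes "a drill"; both are donkey pronouns co-varying with the restrictor.
Strong reading: for every (c,d,p) with showed(c,d,p), practised(p,d).
Restrictor triples: (C1,D1,P3)→practised(P3,D1) ✗  (C1,D2,P1)→practised(P1,D2) ✗  (C1,D2,P3)→practised(P3,D2) ✓  (C1,D6,P2)→practised(P2,D6) ✗  (C1,D6,P3)→practised(P3,D6) ✓  (C2,D1,P1)→practised(P1,D1) ✗  (C2,D2,P1)→practised(P1,D2) ✗  (C2,D4,P1)→practised(P1,D4) ✓  (C2,D5,P2)→practised(P2,D5) ✗  (C3,D3,P2)→practised(P2,D3) ✗  (C3,D6,P1)→practised(P1,D6) ✗  (C3,D6,P2)→practised(P2,D6) ✗
Counterexamples (restrictor triples failing the scope): 9.

9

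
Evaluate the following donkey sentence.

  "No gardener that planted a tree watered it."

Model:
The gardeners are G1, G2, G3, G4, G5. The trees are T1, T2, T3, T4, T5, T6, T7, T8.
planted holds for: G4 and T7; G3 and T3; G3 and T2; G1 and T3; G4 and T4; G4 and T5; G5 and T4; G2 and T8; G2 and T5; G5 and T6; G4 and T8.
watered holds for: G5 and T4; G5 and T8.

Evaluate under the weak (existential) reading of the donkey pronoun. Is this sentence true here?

False

"it" takes "a tree" as antecedent — a donkey pronoun bound across the clause boundary.
Truth condition: for no (g,t) with planted(g,t) does watered(g,t) hold.
Restrictor pairs — does the scope hold? (G1,T3):fails  (G2,T5):fails  (G2,T8):fails  (G3,T2):fails  (G3,T3):fails  (G4,T4):fails  (G4,T5):fails  (G4,T7):fails  (G4,T8):fails  (G5,T4):holds  (G5,T6):fails
Scope holds for 1 pair(s), so the sentence is false.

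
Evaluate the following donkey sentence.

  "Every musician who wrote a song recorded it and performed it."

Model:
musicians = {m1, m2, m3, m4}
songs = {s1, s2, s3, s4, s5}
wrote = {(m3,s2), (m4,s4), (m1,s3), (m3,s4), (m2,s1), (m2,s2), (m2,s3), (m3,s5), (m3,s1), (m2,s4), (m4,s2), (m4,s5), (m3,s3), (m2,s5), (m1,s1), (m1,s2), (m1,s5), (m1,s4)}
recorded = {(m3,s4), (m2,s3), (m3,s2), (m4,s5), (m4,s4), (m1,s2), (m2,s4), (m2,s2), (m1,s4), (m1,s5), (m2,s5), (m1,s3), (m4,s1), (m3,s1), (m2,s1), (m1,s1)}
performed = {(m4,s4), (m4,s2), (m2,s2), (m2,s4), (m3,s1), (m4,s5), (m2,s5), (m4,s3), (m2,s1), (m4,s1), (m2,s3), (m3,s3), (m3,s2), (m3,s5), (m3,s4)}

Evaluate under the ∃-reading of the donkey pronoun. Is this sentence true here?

False

"it" takes "a song" as antecedent — a donkey pronoun bound across the clause boundary.
Weak reading: every musician m with some wrote-song has at least one wrote-song s such that recorded(m,s) ∧ performed(m,s).
Per musician: m1:✗  m2:✓  m3:✓  m4:✓
m1 has no witness among its wrote-songs.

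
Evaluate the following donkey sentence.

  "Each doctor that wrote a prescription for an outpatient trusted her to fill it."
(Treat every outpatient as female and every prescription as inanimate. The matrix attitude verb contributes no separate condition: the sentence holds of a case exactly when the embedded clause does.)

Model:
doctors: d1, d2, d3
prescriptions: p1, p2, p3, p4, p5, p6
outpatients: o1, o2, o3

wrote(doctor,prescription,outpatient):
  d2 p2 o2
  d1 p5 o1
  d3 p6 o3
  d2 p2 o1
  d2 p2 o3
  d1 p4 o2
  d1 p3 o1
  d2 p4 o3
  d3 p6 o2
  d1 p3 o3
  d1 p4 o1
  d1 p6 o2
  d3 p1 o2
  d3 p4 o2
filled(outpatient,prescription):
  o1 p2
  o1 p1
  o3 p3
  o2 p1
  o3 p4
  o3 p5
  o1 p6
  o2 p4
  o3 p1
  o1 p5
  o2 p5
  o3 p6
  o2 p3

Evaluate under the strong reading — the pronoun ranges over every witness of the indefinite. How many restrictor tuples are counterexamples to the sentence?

"her" takes "an outpatient" as antecedent and "it" takes "a prescription"; both are donkey pronouns co-varying with the restrictor.
Strong reading: for every (d,p,o) with wrote(d,p,o), filled(o,p).
Restrictor triples: (d1,p3,o1)→filled(o1,p3) ✗  (d1,p3,o3)→filled(o3,p3) ✓  (d1,p4,o1)→filled(o1,p4) ✗  (d1,p4,o2)→filled(o2,p4) ✓  (d1,p5,o1)→filled(o1,p5) ✓  (d1,p6,o2)→filled(o2,p6) ✗  (d2,p2,o1)→filled(o1,p2) ✓  (d2,p2,o2)→filled(o2,p2) ✗  (d2,p2,o3)→filled(o3,p2) ✗  (d2,p4,o3)→filled(o3,p4) ✓  (d3,p1,o2)→filled(o2,p1) ✓  (d3,p4,o2)→filled(o2,p4) ✓  (d3,p6,o2)→filled(o2,p6) ✗  (d3,p6,o3)→filled(o3,p6) ✓
Counterexamples (restrictor triples failing the scope): 6.

6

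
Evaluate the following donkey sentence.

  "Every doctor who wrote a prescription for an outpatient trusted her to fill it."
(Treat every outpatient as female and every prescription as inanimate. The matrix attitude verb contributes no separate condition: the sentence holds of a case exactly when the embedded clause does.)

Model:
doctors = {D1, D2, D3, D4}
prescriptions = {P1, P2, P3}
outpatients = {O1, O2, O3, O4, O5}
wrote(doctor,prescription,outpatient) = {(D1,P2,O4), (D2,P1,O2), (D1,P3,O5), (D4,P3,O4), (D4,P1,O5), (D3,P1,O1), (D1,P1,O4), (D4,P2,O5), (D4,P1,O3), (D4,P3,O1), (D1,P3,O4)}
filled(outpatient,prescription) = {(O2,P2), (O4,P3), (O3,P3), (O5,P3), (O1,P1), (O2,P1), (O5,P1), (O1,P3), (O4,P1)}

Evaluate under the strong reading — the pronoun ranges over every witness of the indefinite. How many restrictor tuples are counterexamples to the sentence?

"her" takes "an outpatient" as antecedent and "it" takes "a prescription"; both are donkey pronouns co-varying with the restrictor.
Strong reading: for every (d,p,o) with wrote(d,p,o), filled(o,p).
Restrictor triples: (D1,P1,O4)→filled(O4,P1) ✓  (D1,P2,O4)→filled(O4,P2) ✗  (D1,P3,O4)→filled(O4,P3) ✓  (D1,P3,O5)→filled(O5,P3) ✓  (D2,P1,O2)→filled(O2,P1) ✓  (D3,P1,O1)→filled(O1,P1) ✓  (D4,P1,O3)→filled(O3,P1) ✗  (D4,P1,O5)→filled(O5,P1) ✓  (D4,P2,O5)→filled(O5,P2) ✗  (D4,P3,O1)→filled(O1,P3) ✓  (D4,P3,O4)→filled(O4,P3) ✓
Counterexamples (restrictor triples failing the scope): 3.

3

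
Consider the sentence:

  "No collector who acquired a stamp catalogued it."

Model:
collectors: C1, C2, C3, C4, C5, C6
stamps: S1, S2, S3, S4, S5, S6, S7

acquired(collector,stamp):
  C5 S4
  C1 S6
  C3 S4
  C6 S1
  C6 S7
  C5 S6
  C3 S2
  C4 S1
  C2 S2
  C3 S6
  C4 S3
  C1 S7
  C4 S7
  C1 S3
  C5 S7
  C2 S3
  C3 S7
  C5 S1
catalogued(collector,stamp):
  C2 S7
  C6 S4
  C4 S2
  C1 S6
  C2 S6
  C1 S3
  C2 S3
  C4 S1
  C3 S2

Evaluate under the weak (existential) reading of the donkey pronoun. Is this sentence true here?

False

"it" takes "a stamp" as antecedent — a donkey pronoun bound across the clause boundary.
Truth condition: for no (c,s) with acquired(c,s) does catalogued(c,s) hold.
Restrictor pairs — does the scope hold? (C1,S3):holds  (C1,S6):holds  (C1,S7):fails  (C2,S2):fails  (C2,S3):holds  (C3,S2):holds  (C3,S4):fails  (C3,S6):fails  (C3,S7):fails  (C4,S1):holds  (C4,S3):fails  (C4,S7):fails  (C5,S1):fails  (C5,S4):fails  (C5,S6):fails  (C5,S7):fails  (C6,S1):fails  (C6,S7):fails
Scope holds for 5 pair(s), so the sentence is false.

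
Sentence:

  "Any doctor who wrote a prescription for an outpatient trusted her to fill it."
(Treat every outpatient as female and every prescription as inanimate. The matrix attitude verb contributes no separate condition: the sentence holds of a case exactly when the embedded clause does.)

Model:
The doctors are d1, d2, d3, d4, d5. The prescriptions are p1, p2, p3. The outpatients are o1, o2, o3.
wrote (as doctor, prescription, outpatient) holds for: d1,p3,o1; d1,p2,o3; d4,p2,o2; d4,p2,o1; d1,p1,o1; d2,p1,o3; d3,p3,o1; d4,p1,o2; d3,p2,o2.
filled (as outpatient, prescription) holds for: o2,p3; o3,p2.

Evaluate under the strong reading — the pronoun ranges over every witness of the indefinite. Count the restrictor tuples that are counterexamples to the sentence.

8

"her" takes "an outpatient" as antecedent and "it" takes "a prescription"; both are donkey pronouns co-varying with the restrictor.
Strong reading: for every (d,p,o) with wrote(d,p,o), filled(o,p).
Restrictor triples: (d1,p1,o1)→filled(o1,p1) ✗  (d1,p2,o3)→filled(o3,p2) ✓  (d1,p3,o1)→filled(o1,p3) ✗  (d2,p1,o3)→filled(o3,p1) ✗  (d3,p2,o2)→filled(o2,p2) ✗  (d3,p3,o1)→filled(o1,p3) ✗  (d4,p1,o2)→filled(o2,p1) ✗  (d4,p2,o1)→filled(o1,p2) ✗  (d4,p2,o2)→filled(o2,p2) ✗
Counterexamples (restrictor triples failing the scope): 8.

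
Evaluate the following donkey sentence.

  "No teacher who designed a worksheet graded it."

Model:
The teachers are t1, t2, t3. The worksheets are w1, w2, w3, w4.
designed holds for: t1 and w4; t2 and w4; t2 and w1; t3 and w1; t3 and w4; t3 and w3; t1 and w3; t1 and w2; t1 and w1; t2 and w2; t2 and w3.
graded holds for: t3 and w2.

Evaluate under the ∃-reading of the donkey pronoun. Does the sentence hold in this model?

True

"it" takes "a worksheet" as antecedent — a donkey pronoun bound across the clause boundary.
Truth condition: for no (t,w) with designed(t,w) does graded(t,w) hold.
Restrictor pairs — does the scope hold? (t1,w1):fails  (t1,w2):fails  (t1,w3):fails  (t1,w4):fails  (t2,w1):fails  (t2,w2):fails  (t2,w3):fails  (t2,w4):fails  (t3,w1):fails  (t3,w3):fails  (t3,w4):fails
Scope holds for no restrictor pair, so the sentence is true.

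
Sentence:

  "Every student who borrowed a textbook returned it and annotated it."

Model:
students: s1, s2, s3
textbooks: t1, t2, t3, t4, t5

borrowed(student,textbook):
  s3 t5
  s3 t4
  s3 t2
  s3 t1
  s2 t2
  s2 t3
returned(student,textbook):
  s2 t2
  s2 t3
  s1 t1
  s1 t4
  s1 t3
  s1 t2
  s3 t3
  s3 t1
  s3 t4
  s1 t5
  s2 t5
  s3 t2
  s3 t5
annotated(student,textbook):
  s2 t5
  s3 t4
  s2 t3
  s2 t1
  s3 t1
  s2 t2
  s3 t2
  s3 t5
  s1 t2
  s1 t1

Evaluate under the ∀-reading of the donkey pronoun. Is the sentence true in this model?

"it" takes "a textbook" as antecedent — a donkey pronoun bound across the clause boundary.
Strong reading: for every (s,t) with borrowed(s,t), returned(s,t) ∧ annotated(s,t).
Restrictor pairs: (s2,t2) ✓  (s2,t3) ✓  (s3,t1) ✓  (s3,t2) ✓  (s3,t4) ✓  (s3,t5) ✓
Every restrictor pair satisfies the scope.

True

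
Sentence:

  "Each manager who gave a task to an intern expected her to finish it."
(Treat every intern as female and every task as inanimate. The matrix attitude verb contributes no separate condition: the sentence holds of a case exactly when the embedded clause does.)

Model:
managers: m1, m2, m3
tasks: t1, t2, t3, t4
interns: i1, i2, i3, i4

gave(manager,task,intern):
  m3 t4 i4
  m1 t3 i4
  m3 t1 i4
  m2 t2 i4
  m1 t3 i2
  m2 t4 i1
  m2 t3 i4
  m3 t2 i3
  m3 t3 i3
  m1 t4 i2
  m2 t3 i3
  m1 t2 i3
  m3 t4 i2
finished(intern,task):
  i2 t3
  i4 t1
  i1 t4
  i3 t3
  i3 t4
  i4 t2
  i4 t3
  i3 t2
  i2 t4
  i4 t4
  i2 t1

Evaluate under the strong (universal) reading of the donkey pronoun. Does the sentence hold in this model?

"her" takes "an intern" as antecedent and "it" takes "a task"; both are donkey pronouns co-varying with the restrictor.
Strong reading: for every (m,t,i) with gave(m,t,i), finished(i,t).
Restrictor triples: (m1,t2,i3)→finished(i3,t2) ✓  (m1,t3,i2)→finished(i2,t3) ✓  (m1,t3,i4)→finished(i4,t3) ✓  (m1,t4,i2)→finished(i2,t4) ✓  (m2,t2,i4)→finished(i4,t2) ✓  (m2,t3,i3)→finished(i3,t3) ✓  (m2,t3,i4)→finished(i4,t3) ✓  (m2,t4,i1)→finished(i1,t4) ✓  (m3,t1,i4)→finished(i4,t1) ✓  (m3,t2,i3)→finished(i3,t2) ✓  (m3,t3,i3)→finished(i3,t3) ✓  (m3,t4,i2)→finished(i2,t4) ✓  (m3,t4,i4)→finished(i4,t4) ✓
Every restrictor triple satisfies the scope.

True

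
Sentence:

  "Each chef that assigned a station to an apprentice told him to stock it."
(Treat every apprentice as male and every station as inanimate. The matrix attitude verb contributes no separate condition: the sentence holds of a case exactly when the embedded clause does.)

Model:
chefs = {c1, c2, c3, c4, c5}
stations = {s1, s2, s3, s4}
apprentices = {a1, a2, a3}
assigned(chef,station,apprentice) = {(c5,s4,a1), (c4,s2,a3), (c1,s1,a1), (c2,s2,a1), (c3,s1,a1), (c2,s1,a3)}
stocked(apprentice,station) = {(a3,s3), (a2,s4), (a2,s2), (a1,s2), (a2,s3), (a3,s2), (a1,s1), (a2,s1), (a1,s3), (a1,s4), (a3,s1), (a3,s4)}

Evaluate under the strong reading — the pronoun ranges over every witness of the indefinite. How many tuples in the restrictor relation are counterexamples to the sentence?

0

"him" takes "an apprentice" as antecedent and "it" takes "a station"; both are donkey pronouns co-varying with the restrictor.
Strong reading: for every (c,s,a) with assigned(c,s,a), stocked(a,s).
Restrictor triples: (c1,s1,a1)→stocked(a1,s1) ✓  (c2,s1,a3)→stocked(a3,s1) ✓  (c2,s2,a1)→stocked(a1,s2) ✓  (c3,s1,a1)→stocked(a1,s1) ✓  (c4,s2,a3)→stocked(a3,s2) ✓  (c5,s4,a1)→stocked(a1,s4) ✓
Counterexamples (restrictor triples failing the scope): 0.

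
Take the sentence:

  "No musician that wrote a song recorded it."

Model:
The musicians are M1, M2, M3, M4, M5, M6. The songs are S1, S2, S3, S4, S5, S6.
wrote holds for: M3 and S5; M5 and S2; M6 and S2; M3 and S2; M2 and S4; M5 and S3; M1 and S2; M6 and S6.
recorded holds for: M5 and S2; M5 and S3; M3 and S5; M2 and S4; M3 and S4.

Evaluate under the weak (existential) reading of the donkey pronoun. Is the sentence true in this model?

False

"it" takes "a song" as antecedent — a donkey pronoun bound across the clause boundary.
Truth condition: for no (m,s) with wrote(m,s) does recorded(m,s) hold.
Restrictor pairs — does the scope hold? (M1,S2):fails  (M2,S4):holds  (M3,S2):fails  (M3,S5):holds  (M5,S2):holds  (M5,S3):holds  (M6,S2):fails  (M6,S6):fails
Scope holds for 4 pair(s), so the sentence is false.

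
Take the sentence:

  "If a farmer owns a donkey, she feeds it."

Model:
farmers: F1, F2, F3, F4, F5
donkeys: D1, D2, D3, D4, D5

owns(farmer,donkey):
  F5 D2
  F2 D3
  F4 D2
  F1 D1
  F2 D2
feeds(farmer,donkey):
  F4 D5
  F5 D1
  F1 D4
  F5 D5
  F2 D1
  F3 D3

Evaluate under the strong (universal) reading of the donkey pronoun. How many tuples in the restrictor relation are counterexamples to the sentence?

5

"it" takes "a donkey" as antecedent — a donkey pronoun bound across the clause boundary.
Strong reading: for every (f,d) with owns(f,d), feeds(f,d).
Restrictor pairs: (F1,D1) ✗  (F2,D2) ✗  (F2,D3) ✗  (F4,D2) ✗  (F5,D2) ✗
Counterexamples (restrictor pairs failing the scope): 5.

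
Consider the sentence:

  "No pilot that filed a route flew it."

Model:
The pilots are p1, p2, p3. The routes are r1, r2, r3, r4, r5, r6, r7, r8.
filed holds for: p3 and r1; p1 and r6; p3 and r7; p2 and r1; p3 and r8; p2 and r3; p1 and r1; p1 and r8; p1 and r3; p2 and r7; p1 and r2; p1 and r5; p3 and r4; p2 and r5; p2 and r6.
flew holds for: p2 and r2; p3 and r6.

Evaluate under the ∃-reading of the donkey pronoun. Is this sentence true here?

True

"it" takes "a route" as antecedent — a donkey pronoun bound across the clause boundary.
Truth condition: for no (p,r) with filed(p,r) does flew(p,r) hold.
Restrictor pairs — does the scope hold? (p1,r1):fails  (p1,r2):fails  (p1,r3):fails  (p1,r5):fails  (p1,r6):fails  (p1,r8):fails  (p2,r1):fails  (p2,r3):fails  (p2,r5):fails  (p2,r6):fails  (p2,r7):fails  (p3,r1):fails  (p3,r4):fails  (p3,r7):fails  (p3,r8):fails
Scope holds for no restrictor pair, so the sentence is true.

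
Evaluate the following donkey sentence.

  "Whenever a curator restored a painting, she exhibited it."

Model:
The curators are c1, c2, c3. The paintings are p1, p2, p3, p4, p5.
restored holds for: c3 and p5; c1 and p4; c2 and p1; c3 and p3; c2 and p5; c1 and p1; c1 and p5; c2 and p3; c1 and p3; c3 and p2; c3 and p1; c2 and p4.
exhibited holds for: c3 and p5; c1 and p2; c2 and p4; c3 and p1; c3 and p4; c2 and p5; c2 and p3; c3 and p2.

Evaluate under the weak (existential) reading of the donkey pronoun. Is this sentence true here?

False

"it" takes "a painting" as antecedent — a donkey pronoun bound across the clause boundary.
Weak reading: every curator c with some restored-painting has at least one restored-painting p such that exhibited(c,p).
Per curator: c1:✗  c2:✓  c3:✓
c1 has no witness among its restored-paintings.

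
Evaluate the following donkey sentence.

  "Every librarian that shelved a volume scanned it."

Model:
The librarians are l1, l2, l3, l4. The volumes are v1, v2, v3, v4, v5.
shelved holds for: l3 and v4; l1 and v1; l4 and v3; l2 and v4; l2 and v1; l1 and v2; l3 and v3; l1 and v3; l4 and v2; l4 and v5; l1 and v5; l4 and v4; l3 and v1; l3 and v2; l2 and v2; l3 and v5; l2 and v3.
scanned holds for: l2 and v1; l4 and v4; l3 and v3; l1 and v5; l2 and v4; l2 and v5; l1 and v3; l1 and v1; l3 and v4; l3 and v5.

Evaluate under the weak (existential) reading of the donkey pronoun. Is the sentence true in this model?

"it" takes "a volume" as antecedent — a donkey pronoun bound across the clause boundary.
Weak reading: every librarian l with some shelved-volume has at least one shelved-volume v such that scanned(l,v).
Per librarian: l1:✓  l2:✓  l3:✓  l4:✓
Every librarian in the restrictor has a witness.

True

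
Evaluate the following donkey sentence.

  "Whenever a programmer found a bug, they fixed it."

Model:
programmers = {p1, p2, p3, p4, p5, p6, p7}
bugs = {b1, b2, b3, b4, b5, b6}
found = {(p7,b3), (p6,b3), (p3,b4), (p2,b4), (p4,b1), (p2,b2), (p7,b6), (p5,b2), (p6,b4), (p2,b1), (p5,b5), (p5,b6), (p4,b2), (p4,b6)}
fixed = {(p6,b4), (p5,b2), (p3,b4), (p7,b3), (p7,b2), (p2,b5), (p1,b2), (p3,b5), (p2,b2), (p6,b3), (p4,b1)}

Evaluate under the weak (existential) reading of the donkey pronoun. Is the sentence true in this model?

True

"it" takes "a bug" as antecedent — a donkey pronoun bound across the clause boundary.
Weak reading: every programmer p with some found-bug has at least one found-bug b such that fixed(p,b).
Per programmer: p2:✓  p3:✓  p4:✓  p5:✓  p6:✓  p7:✓
Every programmer in the restrictor has a witness.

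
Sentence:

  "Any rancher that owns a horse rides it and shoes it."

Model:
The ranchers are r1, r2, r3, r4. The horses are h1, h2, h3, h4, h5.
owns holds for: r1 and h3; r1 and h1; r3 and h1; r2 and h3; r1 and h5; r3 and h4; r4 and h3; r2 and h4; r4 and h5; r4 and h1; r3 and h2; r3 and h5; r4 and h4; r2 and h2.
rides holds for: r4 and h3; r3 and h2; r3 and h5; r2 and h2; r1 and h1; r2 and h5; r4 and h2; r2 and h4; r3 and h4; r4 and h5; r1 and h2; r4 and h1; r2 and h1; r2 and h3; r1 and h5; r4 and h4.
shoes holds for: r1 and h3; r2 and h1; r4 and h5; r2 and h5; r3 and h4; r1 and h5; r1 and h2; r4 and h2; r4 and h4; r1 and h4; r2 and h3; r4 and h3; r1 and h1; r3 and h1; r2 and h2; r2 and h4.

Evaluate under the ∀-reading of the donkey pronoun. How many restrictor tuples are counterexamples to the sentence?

"it" takes "a horse" as antecedent — a donkey pronoun bound across the clause boundary.
Strong reading: for every (r,h) with owns(r,h), rides(r,h) ∧ shoes(r,h).
Restrictor pairs: (r1,h1) ✓  (r1,h3) ✗  (r1,h5) ✓  (r2,h2) ✓  (r2,h3) ✓  (r2,h4) ✓  (r3,h1) ✗  (r3,h2) ✗  (r3,h4) ✓  (r3,h5) ✗  (r4,h1) ✗  (r4,h3) ✓  (r4,h4) ✓  (r4,h5) ✓
Counterexamples (restrictor pairs failing the scope): 5.

5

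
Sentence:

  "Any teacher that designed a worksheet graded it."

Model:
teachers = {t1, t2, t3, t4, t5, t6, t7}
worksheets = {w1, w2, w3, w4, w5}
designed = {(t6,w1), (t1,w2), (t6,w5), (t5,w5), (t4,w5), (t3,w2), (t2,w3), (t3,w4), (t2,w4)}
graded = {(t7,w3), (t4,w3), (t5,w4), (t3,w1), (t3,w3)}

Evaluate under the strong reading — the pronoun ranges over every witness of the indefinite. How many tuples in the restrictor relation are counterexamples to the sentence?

"it" takes "a worksheet" as antecedent — a donkey pronoun bound across the clause boundary.
Strong reading: for every (t,w) with designed(t,w), graded(t,w).
Restrictor pairs: (t1,w2) ✗  (t2,w3) ✗  (t2,w4) ✗  (t3,w2) ✗  (t3,w4) ✗  (t4,w5) ✗  (t5,w5) ✗  (t6,w1) ✗  (t6,w5) ✗
Counterexamples (restrictor pairs failing the scope): 9.

9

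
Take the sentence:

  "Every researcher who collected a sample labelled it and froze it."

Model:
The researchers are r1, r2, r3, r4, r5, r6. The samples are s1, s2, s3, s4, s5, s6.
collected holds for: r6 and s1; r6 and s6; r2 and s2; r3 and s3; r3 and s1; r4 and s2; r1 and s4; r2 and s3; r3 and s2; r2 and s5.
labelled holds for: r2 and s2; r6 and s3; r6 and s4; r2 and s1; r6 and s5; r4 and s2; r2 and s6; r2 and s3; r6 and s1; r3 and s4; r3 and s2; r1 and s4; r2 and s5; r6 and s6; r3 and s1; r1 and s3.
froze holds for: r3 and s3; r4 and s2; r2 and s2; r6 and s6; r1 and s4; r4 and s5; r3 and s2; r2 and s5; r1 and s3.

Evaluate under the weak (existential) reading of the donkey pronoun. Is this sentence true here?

True

"it" takes "a sample" as antecedent — a donkey pronoun bound across the clause boundary.
Weak reading: every researcher r with some collected-sample has at least one collected-sample s such that labelled(r,s) ∧ froze(r,s).
Per researcher: r1:✓  r2:✓  r3:✓  r4:✓  r6:✓
Every researcher in the restrictor has a witness.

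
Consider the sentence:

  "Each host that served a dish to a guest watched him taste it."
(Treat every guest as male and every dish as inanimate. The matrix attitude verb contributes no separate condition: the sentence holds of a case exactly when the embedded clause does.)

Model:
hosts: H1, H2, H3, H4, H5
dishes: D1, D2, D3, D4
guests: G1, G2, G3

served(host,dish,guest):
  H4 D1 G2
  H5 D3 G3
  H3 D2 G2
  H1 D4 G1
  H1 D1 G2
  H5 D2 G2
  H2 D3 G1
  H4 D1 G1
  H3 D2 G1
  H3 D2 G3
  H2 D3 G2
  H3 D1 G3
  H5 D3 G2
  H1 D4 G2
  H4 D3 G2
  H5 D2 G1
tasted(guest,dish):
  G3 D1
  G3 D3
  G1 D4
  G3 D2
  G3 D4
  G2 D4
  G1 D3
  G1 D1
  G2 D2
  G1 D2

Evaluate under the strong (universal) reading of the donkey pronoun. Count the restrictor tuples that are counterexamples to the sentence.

"him" takes "a guest" as antecedent and "it" takes "a dish"; both are donkey pronouns co-varying with the restrictor.
Strong reading: for every (h,d,g) with served(h,d,g), tasted(g,d).
Restrictor triples: (H1,D1,G2)→tasted(G2,D1) ✗  (H1,D4,G1)→tasted(G1,D4) ✓  (H1,D4,G2)→tasted(G2,D4) ✓  (H2,D3,G1)→tasted(G1,D3) ✓  (H2,D3,G2)→tasted(G2,D3) ✗  (H3,D1,G3)→tasted(G3,D1) ✓  (H3,D2,G1)→tasted(G1,D2) ✓  (H3,D2,G2)→tasted(G2,D2) ✓  (H3,D2,G3)→tasted(G3,D2) ✓  (H4,D1,G1)→tasted(G1,D1) ✓  (H4,D1,G2)→tasted(G2,D1) ✗  (H4,D3,G2)→tasted(G2,D3) ✗  (H5,D2,G1)→tasted(G1,D2) ✓  (H5,D2,G2)→tasted(G2,D2) ✓  (H5,D3,G2)→tasted(G2,D3) ✗  (H5,D3,G3)→tasted(G3,D3) ✓
Counterexamples (restrictor triples failing the scope): 5.

5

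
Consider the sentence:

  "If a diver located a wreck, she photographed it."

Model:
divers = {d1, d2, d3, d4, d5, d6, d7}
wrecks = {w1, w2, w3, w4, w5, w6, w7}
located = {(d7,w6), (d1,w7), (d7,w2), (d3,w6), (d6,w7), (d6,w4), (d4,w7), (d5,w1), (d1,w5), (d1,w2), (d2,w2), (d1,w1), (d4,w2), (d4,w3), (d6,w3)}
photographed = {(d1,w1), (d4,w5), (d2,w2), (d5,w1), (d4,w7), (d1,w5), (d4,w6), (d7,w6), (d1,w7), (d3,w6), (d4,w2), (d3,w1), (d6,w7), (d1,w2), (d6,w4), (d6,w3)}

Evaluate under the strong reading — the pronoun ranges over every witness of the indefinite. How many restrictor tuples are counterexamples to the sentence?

2

"it" takes "a wreck" as antecedent — a donkey pronoun bound across the clause boundary.
Strong reading: for every (d,w) with located(d,w), photographed(d,w).
Restrictor pairs: (d1,w1) ✓  (d1,w2) ✓  (d1,w5) ✓  (d1,w7) ✓  (d2,w2) ✓  (d3,w6) ✓  (d4,w2) ✓  (d4,w3) ✗  (d4,w7) ✓  (d5,w1) ✓  (d6,w3) ✓  (d6,w4) ✓  (d6,w7) ✓  (d7,w2) ✗  (d7,w6) ✓
Counterexamples (restrictor pairs failing the scope): 2.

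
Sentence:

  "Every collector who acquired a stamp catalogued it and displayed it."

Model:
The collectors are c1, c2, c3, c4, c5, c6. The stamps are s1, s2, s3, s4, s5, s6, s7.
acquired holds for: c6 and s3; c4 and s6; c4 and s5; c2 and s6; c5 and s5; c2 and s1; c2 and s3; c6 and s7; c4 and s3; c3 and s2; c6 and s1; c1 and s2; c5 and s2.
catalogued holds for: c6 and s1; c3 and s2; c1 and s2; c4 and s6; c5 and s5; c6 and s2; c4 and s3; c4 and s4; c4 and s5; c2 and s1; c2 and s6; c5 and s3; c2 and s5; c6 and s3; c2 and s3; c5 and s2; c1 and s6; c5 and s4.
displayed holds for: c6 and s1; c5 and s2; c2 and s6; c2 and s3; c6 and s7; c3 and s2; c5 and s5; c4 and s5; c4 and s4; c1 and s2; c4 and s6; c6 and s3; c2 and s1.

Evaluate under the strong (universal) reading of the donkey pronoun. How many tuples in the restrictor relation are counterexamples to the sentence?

"it" takes "a stamp" as antecedent — a donkey pronoun bound across the clause boundary.
Strong reading: for every (c,s) with acquired(c,s), catalogued(c,s) ∧ displayed(c,s).
Restrictor pairs: (c1,s2) ✓  (c2,s1) ✓  (c2,s3) ✓  (c2,s6) ✓  (c3,s2) ✓  (c4,s3) ✗  (c4,s5) ✓  (c4,s6) ✓  (c5,s2) ✓  (c5,s5) ✓  (c6,s1) ✓  (c6,s3) ✓  (c6,s7) ✗
Counterexamples (restrictor pairs failing the scope): 2.

2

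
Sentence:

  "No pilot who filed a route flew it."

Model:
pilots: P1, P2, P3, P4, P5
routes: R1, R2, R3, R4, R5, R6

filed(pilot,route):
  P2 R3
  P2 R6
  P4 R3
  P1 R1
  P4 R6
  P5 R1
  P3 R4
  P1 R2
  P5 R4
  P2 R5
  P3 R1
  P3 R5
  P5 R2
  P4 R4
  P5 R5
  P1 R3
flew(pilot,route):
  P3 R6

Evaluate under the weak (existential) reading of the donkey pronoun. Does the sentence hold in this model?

"it" takes "a route" as antecedent — a donkey pronoun bound across the clause boundary.
Truth condition: for no (p,r) with filed(p,r) does flew(p,r) hold.
Restrictor pairs — does the scope hold? (P1,R1):fails  (P1,R2):fails  (P1,R3):fails  (P2,R3):fails  (P2,R5):fails  (P2,R6):fails  (P3,R1):fails  (P3,R4):fails  (P3,R5):fails  (P4,R3):fails  (P4,R4):fails  (P4,R6):fails  (P5,R1):fails  (P5,R2):fails  (P5,R4):fails  (P5,R5):fails
Scope holds for no restrictor pair, so the sentence is true.

True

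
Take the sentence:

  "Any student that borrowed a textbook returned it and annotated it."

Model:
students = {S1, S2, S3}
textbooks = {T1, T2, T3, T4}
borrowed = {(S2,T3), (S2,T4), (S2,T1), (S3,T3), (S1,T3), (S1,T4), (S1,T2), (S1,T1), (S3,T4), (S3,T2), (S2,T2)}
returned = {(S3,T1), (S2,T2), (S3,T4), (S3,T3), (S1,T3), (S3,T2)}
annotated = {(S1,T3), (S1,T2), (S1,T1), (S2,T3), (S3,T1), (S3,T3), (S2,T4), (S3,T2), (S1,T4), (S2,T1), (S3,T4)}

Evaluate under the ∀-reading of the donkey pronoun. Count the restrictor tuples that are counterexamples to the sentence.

7

"it" takes "a textbook" as antecedent — a donkey pronoun bound across the clause boundary.
Strong reading: for every (s,t) with borrowed(s,t), returned(s,t) ∧ annotated(s,t).
Restrictor pairs: (S1,T1) ✗  (S1,T2) ✗  (S1,T3) ✓  (S1,T4) ✗  (S2,T1) ✗  (S2,T2) ✗  (S2,T3) ✗  (S2,T4) ✗  (S3,T2) ✓  (S3,T3) ✓  (S3,T4) ✓
Counterexamples (restrictor pairs failing the scope): 7.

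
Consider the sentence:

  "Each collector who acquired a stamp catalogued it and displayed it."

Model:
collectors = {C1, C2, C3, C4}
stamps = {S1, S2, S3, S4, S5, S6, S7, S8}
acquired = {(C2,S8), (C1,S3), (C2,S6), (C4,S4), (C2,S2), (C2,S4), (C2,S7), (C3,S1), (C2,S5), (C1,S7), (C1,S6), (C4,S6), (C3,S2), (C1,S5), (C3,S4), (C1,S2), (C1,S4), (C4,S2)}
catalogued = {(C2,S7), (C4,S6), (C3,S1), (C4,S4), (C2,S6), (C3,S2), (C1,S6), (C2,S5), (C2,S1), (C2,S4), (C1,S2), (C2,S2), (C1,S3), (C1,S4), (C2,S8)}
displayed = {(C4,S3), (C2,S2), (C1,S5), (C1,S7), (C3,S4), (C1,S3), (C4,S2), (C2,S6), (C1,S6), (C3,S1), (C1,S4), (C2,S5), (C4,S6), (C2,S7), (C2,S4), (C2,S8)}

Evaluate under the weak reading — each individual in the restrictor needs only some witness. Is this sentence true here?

True

"it" takes "a stamp" as antecedent — a donkey pronoun bound across the clause boundary.
Weak reading: every collector c with some acquired-stamp has at least one acquired-stamp s such that catalogued(c,s) ∧ displayed(c,s).
Per collector: C1:✓  C2:✓  C3:✓  C4:✓
Every collector in the restrictor has a witness.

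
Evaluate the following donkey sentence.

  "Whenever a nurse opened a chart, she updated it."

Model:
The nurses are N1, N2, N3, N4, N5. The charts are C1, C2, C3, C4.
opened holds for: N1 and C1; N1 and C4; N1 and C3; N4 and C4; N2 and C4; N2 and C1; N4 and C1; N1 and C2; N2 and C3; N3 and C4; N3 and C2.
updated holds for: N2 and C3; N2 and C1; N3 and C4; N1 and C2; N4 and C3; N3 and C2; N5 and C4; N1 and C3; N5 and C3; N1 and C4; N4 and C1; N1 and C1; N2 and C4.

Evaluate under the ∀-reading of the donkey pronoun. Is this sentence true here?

"it" takes "a chart" as antecedent — a donkey pronoun bound across the clause boundary.
Strong reading: for every (n,c) with opened(n,c), updated(n,c).
Restrictor pairs: (N1,C1) ✓  (N1,C2) ✓  (N1,C3) ✓  (N1,C4) ✓  (N2,C1) ✓  (N2,C3) ✓  (N2,C4) ✓  (N3,C2) ✓  (N3,C4) ✓  (N4,C1) ✓  (N4,C4) ✗
Counterexample: (N4,C4) is in opened but fails the scope.

False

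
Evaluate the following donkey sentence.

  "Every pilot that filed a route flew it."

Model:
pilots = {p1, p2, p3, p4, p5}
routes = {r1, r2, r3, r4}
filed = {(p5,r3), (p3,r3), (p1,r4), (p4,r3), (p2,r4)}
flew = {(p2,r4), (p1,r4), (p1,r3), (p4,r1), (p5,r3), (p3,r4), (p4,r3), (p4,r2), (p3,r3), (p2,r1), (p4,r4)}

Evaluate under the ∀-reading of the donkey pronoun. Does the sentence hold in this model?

"it" takes "a route" as antecedent — a donkey pronoun bound across the clause boundary.
Strong reading: for every (p,r) with filed(p,r), flew(p,r).
Restrictor pairs: (p1,r4) ✓  (p2,r4) ✓  (p3,r3) ✓  (p4,r3) ✓  (p5,r3) ✓
Every restrictor pair satisfies the scope.

True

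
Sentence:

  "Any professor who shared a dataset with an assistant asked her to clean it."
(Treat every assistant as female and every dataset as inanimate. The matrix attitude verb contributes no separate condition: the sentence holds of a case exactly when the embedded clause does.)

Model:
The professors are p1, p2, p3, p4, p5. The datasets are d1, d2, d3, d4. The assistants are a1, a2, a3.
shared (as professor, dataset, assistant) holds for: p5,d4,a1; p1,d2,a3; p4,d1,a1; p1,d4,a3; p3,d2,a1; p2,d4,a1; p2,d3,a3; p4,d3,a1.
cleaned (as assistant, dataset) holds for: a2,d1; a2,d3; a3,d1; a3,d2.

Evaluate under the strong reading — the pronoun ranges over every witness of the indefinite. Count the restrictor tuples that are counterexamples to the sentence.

7

"her" takes "an assistant" as antecedent and "it" takes "a dataset"; both are donkey pronouns co-varying with the restrictor.
Strong reading: for every (p,d,a) with shared(p,d,a), cleaned(a,d).
Restrictor triples: (p1,d2,a3)→cleaned(a3,d2) ✓  (p1,d4,a3)→cleaned(a3,d4) ✗  (p2,d3,a3)→cleaned(a3,d3) ✗  (p2,d4,a1)→cleaned(a1,d4) ✗  (p3,d2,a1)→cleaned(a1,d2) ✗  (p4,d1,a1)→cleaned(a1,d1) ✗  (p4,d3,a1)→cleaned(a1,d3) ✗  (p5,d4,a1)→cleaned(a1,d4) ✗
Counterexamples (restrictor triples failing the scope): 7.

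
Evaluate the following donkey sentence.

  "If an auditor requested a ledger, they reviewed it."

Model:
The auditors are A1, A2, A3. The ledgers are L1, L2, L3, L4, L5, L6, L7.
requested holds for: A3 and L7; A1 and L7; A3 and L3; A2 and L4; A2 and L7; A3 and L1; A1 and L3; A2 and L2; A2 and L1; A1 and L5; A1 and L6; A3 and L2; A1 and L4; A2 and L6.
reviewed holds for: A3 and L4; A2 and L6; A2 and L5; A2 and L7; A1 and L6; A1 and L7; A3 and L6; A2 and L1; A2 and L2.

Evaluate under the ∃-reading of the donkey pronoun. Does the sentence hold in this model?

False

"it" takes "a ledger" as antecedent — a donkey pronoun bound across the clause boundary.
Weak reading: every auditor a with some requested-ledger has at least one requested-ledger l such that reviewed(a,l).
Per auditor: A1:✓  A2:✓  A3:✗
A3 has no witness among its requested-ledgers.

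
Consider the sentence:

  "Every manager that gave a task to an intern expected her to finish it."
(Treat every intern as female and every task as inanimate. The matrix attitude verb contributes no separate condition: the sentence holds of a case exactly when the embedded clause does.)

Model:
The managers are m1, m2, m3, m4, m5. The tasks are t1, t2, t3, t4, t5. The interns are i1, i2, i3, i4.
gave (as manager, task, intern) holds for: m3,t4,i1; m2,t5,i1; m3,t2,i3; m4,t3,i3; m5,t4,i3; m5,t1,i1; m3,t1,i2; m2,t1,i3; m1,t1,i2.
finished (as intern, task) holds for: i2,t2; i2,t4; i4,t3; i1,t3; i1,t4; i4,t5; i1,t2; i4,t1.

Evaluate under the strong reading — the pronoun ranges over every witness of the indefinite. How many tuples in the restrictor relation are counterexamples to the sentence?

"her" takes "an intern" as antecedent and "it" takes "a task"; both are donkey pronouns co-varying with the restrictor.
Strong reading: for every (m,t,i) with gave(m,t,i), finished(i,t).
Restrictor triples: (m1,t1,i2)→finished(i2,t1) ✗  (m2,t1,i3)→finished(i3,t1) ✗  (m2,t5,i1)→finished(i1,t5) ✗  (m3,t1,i2)→finished(i2,t1) ✗  (m3,t2,i3)→finished(i3,t2) ✗  (m3,t4,i1)→finished(i1,t4) ✓  (m4,t3,i3)→finished(i3,t3) ✗  (m5,t1,i1)→finished(i1,t1) ✗  (m5,t4,i3)→finished(i3,t4) ✗
Counterexamples (restrictor triples failing the scope): 8.

8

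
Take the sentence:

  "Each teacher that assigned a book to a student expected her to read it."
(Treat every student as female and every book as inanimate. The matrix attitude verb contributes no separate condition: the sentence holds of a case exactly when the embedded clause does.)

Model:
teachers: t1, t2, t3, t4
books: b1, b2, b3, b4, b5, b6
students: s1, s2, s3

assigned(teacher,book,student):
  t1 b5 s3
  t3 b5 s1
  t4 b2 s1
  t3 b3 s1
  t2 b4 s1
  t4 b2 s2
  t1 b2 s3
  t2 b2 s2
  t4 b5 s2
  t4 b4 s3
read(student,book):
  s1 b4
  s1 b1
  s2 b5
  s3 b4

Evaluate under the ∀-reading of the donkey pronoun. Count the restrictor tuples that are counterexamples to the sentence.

"her" takes "a student" as antecedent and "it" takes "a book"; both are donkey pronouns co-varying with the restrictor.
Strong reading: for every (t,b,s) with assigned(t,b,s), read(s,b).
Restrictor triples: (t1,b2,s3)→read(s3,b2) ✗  (t1,b5,s3)→read(s3,b5) ✗  (t2,b2,s2)→read(s2,b2) ✗  (t2,b4,s1)→read(s1,b4) ✓  (t3,b3,s1)→read(s1,b3) ✗  (t3,b5,s1)→read(s1,b5) ✗  (t4,b2,s1)→read(s1,b2) ✗  (t4,b2,s2)→read(s2,b2) ✗  (t4,b4,s3)→read(s3,b4) ✓  (t4,b5,s2)→read(s2,b5) ✓
Counterexamples (restrictor triples failing the scope): 7.

7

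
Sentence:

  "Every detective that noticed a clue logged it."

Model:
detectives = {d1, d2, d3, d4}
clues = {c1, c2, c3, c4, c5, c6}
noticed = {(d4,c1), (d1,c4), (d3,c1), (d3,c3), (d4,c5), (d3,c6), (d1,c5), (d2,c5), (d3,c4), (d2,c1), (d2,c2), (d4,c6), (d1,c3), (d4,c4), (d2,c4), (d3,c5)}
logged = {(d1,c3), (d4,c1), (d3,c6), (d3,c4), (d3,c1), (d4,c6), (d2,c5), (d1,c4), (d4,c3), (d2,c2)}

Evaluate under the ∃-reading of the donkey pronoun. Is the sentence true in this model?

True

"it" takes "a clue" as antecedent — a donkey pronoun bound across the clause boundary.
Weak reading: every detective d with some noticed-clue has at least one noticed-clue c such that logged(d,c).
Per detective: d1:✓  d2:✓  d3:✓  d4:✓
Every detective in the restrictor has a witness.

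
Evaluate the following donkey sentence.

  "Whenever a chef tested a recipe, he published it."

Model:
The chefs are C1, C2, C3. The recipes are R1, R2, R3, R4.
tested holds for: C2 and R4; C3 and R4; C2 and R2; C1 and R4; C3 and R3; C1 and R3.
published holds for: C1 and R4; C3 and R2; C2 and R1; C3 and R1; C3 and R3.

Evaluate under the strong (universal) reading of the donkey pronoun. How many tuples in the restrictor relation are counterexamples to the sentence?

4

"it" takes "a recipe" as antecedent — a donkey pronoun bound across the clause boundary.
Strong reading: for every (c,r) with tested(c,r), published(c,r).
Restrictor pairs: (C1,R3) ✗  (C1,R4) ✓  (C2,R2) ✗  (C2,R4) ✗  (C3,R3) ✓  (C3,R4) ✗
Counterexamples (restrictor pairs failing the scope): 4.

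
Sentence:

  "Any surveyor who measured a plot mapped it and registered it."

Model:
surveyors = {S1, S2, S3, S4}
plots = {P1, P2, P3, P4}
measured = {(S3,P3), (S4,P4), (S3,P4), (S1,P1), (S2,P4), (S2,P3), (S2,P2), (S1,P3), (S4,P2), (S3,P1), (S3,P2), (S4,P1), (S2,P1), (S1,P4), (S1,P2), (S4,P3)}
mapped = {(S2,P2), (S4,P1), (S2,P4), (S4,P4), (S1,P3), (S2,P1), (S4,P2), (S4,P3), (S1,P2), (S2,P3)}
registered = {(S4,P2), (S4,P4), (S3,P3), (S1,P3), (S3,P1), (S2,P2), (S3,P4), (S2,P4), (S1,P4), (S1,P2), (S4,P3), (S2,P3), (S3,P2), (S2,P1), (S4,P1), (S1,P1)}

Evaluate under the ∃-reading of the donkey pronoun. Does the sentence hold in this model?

"it" takes "a plot" as antecedent — a donkey pronoun bound across the clause boundary.
Weak reading: every surveyor s with some measured-plot has at least one measured-plot p such that mapped(s,p) ∧ registered(s,p).
Per surveyor: S1:✓  S2:✓  S3:✗  S4:✓
S3 has no witness among its measured-plots.

False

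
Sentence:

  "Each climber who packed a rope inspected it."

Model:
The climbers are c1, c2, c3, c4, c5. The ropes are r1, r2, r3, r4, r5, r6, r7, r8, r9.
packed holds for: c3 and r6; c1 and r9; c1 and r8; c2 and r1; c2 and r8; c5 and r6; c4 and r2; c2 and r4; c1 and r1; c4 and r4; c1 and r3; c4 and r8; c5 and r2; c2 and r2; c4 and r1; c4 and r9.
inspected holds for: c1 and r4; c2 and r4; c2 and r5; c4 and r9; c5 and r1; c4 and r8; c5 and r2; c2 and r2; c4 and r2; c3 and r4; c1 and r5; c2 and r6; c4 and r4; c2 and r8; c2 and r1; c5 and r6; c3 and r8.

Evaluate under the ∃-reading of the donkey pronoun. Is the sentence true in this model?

"it" takes "a rope" as antecedent — a donkey pronoun bound across the clause boundary.
Weak reading: every climber c with some packed-rope has at least one packed-rope r such that inspected(c,r).
Per climber: c1:✗  c2:✓  c3:✗  c4:✓  c5:✓
c1 has no witness among its packed-ropes.

False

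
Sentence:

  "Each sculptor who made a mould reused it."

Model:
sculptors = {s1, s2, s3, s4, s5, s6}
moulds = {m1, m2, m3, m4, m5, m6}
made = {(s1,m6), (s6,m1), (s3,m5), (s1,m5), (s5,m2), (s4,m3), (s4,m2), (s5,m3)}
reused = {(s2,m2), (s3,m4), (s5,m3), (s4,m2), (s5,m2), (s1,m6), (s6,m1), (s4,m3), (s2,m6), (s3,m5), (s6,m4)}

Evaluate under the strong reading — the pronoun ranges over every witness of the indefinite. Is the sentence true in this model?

"it" takes "a mould" as antecedent — a donkey pronoun bound across the clause boundary.
Strong reading: for every (s,m) with made(s,m), reused(s,m).
Restrictor pairs: (s1,m5) ✗  (s1,m6) ✓  (s3,m5) ✓  (s4,m2) ✓  (s4,m3) ✓  (s5,m2) ✓  (s5,m3) ✓  (s6,m1) ✓
Counterexample: (s1,m5) is in made but fails the scope.

False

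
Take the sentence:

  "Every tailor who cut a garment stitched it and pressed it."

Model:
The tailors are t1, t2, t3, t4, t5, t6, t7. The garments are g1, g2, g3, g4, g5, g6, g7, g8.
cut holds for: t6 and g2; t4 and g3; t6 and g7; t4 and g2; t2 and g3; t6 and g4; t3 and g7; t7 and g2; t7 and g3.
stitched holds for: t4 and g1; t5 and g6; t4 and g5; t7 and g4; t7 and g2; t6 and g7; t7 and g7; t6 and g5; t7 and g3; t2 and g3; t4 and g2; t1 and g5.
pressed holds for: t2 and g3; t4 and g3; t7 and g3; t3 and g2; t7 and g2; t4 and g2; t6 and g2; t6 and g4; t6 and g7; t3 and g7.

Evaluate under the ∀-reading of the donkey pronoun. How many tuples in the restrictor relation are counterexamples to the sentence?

4

"it" takes "a garment" as antecedent — a donkey pronoun bound across the clause boundary.
Strong reading: for every (t,g) with cut(t,g), stitched(t,g) ∧ pressed(t,g).
Restrictor pairs: (t2,g3) ✓  (t3,g7) ✗  (t4,g2) ✓  (t4,g3) ✗  (t6,g2) ✗  (t6,g4) ✗  (t6,g7) ✓  (t7,g2) ✓  (t7,g3) ✓
Counterexamples (restrictor pairs failing the scope): 4.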